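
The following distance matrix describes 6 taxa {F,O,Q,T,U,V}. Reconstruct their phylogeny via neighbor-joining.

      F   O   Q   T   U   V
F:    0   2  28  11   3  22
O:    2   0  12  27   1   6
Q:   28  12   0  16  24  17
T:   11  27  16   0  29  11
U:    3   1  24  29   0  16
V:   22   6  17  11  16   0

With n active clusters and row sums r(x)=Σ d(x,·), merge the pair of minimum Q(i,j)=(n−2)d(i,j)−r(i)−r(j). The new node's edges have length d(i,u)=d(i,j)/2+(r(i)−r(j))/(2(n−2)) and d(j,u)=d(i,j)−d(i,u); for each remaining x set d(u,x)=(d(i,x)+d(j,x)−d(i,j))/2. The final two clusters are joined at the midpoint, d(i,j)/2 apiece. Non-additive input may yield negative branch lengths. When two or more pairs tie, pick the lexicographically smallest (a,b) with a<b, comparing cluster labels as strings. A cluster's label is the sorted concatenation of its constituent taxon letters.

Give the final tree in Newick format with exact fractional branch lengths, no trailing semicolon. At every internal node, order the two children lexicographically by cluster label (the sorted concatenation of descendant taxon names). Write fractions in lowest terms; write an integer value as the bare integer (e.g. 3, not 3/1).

iteration 1: select F,U (d=3, Q=-127); attach at lengths (5/8, 19/8); label the merged cluster FU
  updated: d(FU,O)=0, d(FU,Q)=49/2, d(FU,T)=37/2, d(FU,V)=35/2
iteration 2: select FU,O (d=0, Q=-211/2); attach at lengths (31/12, -31/12); label the merged cluster FOU
  updated: d(FOU,Q)=73/4, d(FOU,T)=91/4, d(FOU,V)=47/4
iteration 3: select FOU,V (d=47/4, Q=-69); attach at lengths (73/8, 21/8); label the merged cluster FOUV
  updated: d(FOUV,Q)=47/4, d(FOUV,T)=11
iteration 4: select FOUV,Q (d=47/4, Q=-155/4); attach at lengths (27/8, 67/8); label the merged cluster FOQUV
  updated: d(FOQUV,T)=61/8
iteration 5: select FOQUV,T (d=61/8); attach at lengths (61/16, 61/16); label the merged cluster FOQTUV
final tree: (((((F:5/8,U:19/8):31/12,O:-31/12):73/8,V:21/8):27/8,Q:67/8):61/16,T:61/16)
total length: 273/8

(((((F:5/8,U:19/8):31/12,O:-31/12):73/8,V:21/8):27/8,Q:67/8):61/16,T:61/16)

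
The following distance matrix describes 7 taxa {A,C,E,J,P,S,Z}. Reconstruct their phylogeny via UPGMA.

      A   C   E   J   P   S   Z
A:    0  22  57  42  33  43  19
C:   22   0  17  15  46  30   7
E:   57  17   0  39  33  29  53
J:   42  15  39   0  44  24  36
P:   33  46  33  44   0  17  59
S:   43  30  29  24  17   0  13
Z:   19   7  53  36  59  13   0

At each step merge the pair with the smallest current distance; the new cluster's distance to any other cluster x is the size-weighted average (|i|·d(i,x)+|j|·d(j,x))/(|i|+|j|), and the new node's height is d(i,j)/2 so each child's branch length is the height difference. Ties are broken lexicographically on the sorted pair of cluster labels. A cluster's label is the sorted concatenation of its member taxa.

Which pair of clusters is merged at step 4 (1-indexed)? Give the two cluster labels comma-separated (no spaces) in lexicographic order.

iteration 1: select C,Z (d=7); attach at lengths (7/2, 7/2); label the merged cluster CZ
  updated: d(A,CZ)=41/2, d(CZ,E)=35, d(CZ,J)=51/2, d(CZ,P)=105/2, d(CZ,S)=43/2
iteration 2: select P,S (d=17); attach at lengths (17/2, 17/2); label the merged cluster PS
  updated: d(A,PS)=38, d(CZ,PS)=37, d(E,PS)=31, d(J,PS)=34
iteration 3: select A,CZ (d=41/2); attach at lengths (41/4, 27/4); label the merged cluster ACZ
  updated: d(ACZ,E)=127/3, d(ACZ,J)=31, d(ACZ,PS)=112/3
iteration 4: select ACZ,J (d=31); attach at lengths (21/4, 31/2); label the merged cluster ACJZ
  updated: d(ACJZ,E)=83/2, d(ACJZ,PS)=73/2
iteration 5: select E,PS (d=31); attach at lengths (31/2, 7); label the merged cluster EPS
  updated: d(ACJZ,EPS)=229/6
iteration 6: select ACJZ,EPS (d=229/6); attach at lengths (43/12, 43/12); label the merged cluster ACEJPSZ
final tree: (((A:41/4,(C:7/2,Z:7/2):27/4):21/4,J:31/2):43/12,(E:31/2,(P:17/2,S:17/2):7):43/12)
total length: 1097/12

ACZ,J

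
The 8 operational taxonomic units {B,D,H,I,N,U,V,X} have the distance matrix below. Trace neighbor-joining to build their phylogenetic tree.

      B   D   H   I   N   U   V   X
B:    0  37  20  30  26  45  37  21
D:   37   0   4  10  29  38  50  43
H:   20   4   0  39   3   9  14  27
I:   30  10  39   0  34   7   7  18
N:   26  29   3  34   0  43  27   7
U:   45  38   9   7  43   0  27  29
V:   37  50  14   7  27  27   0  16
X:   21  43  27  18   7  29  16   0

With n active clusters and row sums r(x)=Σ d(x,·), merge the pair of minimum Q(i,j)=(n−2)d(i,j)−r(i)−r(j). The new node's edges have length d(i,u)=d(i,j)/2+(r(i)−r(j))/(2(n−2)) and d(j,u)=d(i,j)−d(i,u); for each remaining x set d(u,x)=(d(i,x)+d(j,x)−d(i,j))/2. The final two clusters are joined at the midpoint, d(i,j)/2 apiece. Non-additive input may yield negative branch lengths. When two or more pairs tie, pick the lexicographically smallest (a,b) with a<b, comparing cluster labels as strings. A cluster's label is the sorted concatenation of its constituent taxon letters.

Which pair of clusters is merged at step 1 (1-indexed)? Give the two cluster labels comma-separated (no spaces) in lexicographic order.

step 1: merge (D,H) at d=4, Q=-303; branch lengths D→119/12, H→-71/12; new cluster DH
  updated: d(B,DH)=53/2, d(DH,I)=45/2, d(DH,N)=14, d(DH,U)=43/2, d(DH,V)=30, d(DH,X)=33
step 2: merge (I,U) at d=7, Q=-256; branch lengths I→-19/10, U→89/10; new cluster IU
  updated: d(B,IU)=34, d(DH,IU)=37/2, d(IU,N)=35, d(IU,V)=27/2, d(IU,X)=20
step 3: merge (IU,V) at d=27/2, Q=-381/2; branch lengths IU→103/16, V→113/16; new cluster IUV
  updated: d(B,IUV)=115/4, d(DH,IUV)=35/2, d(IUV,N)=97/4, d(IUV,X)=45/4
step 4: merge (N,X) at d=7, Q=-245/2; branch lengths N→10/3, X→11/3; new cluster NX
  updated: d(B,NX)=20, d(DH,NX)=20, d(IUV,NX)=57/4
step 5: merge (B,NX) at d=20, Q=-179/2; branch lengths B→61/4, NX→19/4; new cluster BNX
  updated: d(BNX,DH)=53/4, d(BNX,IUV)=23/2
step 6: merge (BNX,DH) at d=53/4, Q=-169/4; branch lengths BNX→29/8, DH→77/8; new cluster BDHNX
  updated: d(BDHNX,IUV)=63/8
step 7: merge (BDHNX,IUV) at d=63/8; branch lengths BDHNX→63/16, IUV→63/16; new cluster BDHINUVX
final tree: (((B:61/4,(N:10/3,X:11/3):19/4):29/8,(D:119/12,H:-71/12):77/8):63/16,((I:-19/10,U:89/10):103/16,V:113/16):63/16)
total length: 581/8

D,H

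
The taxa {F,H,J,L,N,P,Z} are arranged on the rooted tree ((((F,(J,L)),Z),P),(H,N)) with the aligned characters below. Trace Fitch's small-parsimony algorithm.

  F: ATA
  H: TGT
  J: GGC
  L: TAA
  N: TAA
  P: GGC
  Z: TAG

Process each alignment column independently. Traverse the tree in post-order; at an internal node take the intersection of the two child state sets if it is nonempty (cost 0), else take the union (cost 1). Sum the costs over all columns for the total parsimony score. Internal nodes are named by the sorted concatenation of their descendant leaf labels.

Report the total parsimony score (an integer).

11

[col 0] JL: children J:{G}, L:{T} ∪→ {G,T}; cost 1
[col 0] FJL: children F:{A}, JL:{G,T} ∪→ {A,G,T}; cost 1
[col 0] FJLZ: children FJL:{A,G,T}, Z:{T} ∩→ {T}; cost 0
[col 0] FJLPZ: children FJLZ:{T}, P:{G} ∪→ {G,T}; cost 1
[col 0] HN: children H:{T}, N:{T} ∩→ {T}; cost 0
[col 0] FHJLNPZ: children FJLPZ:{G,T}, HN:{T} ∩→ {T}; cost 0
[col 1] JL: children J:{G}, L:{A} ∪→ {A,G}; cost 1
[col 1] FJL: children F:{T}, JL:{A,G} ∪→ {A,G,T}; cost 1
[col 1] FJLZ: children FJL:{A,G,T}, Z:{A} ∩→ {A}; cost 0
[col 1] FJLPZ: children FJLZ:{A}, P:{G} ∪→ {A,G}; cost 1
[col 1] HN: children H:{G}, N:{A} ∪→ {A,G}; cost 1
[col 1] FHJLNPZ: children FJLPZ:{A,G}, HN:{A,G} ∩→ {A,G}; cost 0
[col 2] JL: children J:{C}, L:{A} ∪→ {A,C}; cost 1
[col 2] FJL: children F:{A}, JL:{A,C} ∩→ {A}; cost 0
[col 2] FJLZ: children FJL:{A}, Z:{G} ∪→ {A,G}; cost 1
[col 2] FJLPZ: children FJLZ:{A,G}, P:{C} ∪→ {A,C,G}; cost 1
[col 2] HN: children H:{T}, N:{A} ∪→ {A,T}; cost 1
[col 2] FHJLNPZ: children FJLPZ:{A,C,G}, HN:{A,T} ∩→ {A}; cost 0
per-site changes: [3, 4, 4]; total = 11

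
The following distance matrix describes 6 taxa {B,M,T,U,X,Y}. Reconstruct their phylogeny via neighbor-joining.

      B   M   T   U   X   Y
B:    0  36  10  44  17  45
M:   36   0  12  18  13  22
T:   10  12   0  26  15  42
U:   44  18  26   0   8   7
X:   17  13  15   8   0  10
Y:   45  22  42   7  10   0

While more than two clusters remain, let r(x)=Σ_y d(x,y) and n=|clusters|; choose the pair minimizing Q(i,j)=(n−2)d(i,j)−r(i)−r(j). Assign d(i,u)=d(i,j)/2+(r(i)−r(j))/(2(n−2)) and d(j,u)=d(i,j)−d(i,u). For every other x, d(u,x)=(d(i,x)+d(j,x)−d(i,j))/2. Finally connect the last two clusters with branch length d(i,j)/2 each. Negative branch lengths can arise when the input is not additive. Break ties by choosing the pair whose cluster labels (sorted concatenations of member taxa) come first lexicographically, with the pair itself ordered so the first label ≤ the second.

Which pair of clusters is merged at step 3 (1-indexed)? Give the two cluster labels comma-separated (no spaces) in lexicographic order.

BT,M

iteration 1: select B,T (d=10, Q=-217); attach at lengths (87/8, -7/8); label the merged cluster BT
  updated: d(BT,M)=19, d(BT,U)=30, d(BT,X)=11, d(BT,Y)=77/2
iteration 2: select U,Y (d=7, Q=-239/2); attach at lengths (13/12, 71/12); label the merged cluster UY
  updated: d(BT,UY)=123/4, d(M,UY)=33/2, d(UY,X)=11/2
iteration 3: select BT,M (d=19, Q=-285/4); attach at lengths (201/16, 103/16); label the merged cluster BMT
  updated: d(BMT,UY)=113/8, d(BMT,X)=5/2
iteration 4: select BMT,UY (d=113/8, Q=-177/8); attach at lengths (89/16, 137/16); label the merged cluster BMTUY
  updated: d(BMTUY,X)=-49/16
iteration 5: select BMTUY,X (d=-49/16); attach at lengths (-49/32, -49/32); label the merged cluster BMTUXY
final tree: ((((B:87/8,T:-7/8):201/16,M:103/16):89/16,(U:13/12,Y:71/12):137/16):-49/32,X:-49/32)
total length: 753/16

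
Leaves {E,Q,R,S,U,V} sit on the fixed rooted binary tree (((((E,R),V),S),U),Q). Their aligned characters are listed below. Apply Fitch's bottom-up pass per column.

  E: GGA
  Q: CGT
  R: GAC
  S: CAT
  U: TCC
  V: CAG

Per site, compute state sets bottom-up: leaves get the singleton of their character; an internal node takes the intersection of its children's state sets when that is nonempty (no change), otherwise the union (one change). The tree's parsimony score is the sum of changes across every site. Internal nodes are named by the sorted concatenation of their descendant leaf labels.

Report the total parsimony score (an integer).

9

[col 0] ER: children E:{G}, R:{G} ∩→ {G}; cost 0
[col 0] ERV: children ER:{G}, V:{C} ∪→ {C,G}; cost 1
[col 0] ERSV: children ERV:{C,G}, S:{C} ∩→ {C}; cost 0
[col 0] ERSUV: children ERSV:{C}, U:{T} ∪→ {C,T}; cost 1
[col 0] EQRSUV: children ERSUV:{C,T}, Q:{C} ∩→ {C}; cost 0
[col 1] ER: children E:{G}, R:{A} ∪→ {A,G}; cost 1
[col 1] ERV: children ER:{A,G}, V:{A} ∩→ {A}; cost 0
[col 1] ERSV: children ERV:{A}, S:{A} ∩→ {A}; cost 0
[col 1] ERSUV: children ERSV:{A}, U:{C} ∪→ {A,C}; cost 1
[col 1] EQRSUV: children ERSUV:{A,C}, Q:{G} ∪→ {A,C,G}; cost 1
[col 2] ER: children E:{A}, R:{C} ∪→ {A,C}; cost 1
[col 2] ERV: children ER:{A,C}, V:{G} ∪→ {A,C,G}; cost 1
[col 2] ERSV: children ERV:{A,C,G}, S:{T} ∪→ {A,C,G,T}; cost 1
[col 2] ERSUV: children ERSV:{A,C,G,T}, U:{C} ∩→ {C}; cost 0
[col 2] EQRSUV: children ERSUV:{C}, Q:{T} ∪→ {C,T}; cost 1
per-site changes: [2, 3, 4]; total = 9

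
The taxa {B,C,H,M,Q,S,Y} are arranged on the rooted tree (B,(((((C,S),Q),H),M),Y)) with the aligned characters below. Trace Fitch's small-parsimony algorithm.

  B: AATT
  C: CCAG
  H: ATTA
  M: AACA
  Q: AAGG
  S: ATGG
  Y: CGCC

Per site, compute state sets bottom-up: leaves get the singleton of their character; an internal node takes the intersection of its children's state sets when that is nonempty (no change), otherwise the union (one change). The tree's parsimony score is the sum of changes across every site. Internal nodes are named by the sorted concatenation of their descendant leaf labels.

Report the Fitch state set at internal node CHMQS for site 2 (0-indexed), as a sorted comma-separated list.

site 0, node CS: C={C} ∪ S={A} → {A,C} (+1)
site 0, node CQS: CS={A,C} ∩ Q={A} → {A} (+0)
site 0, node CHQS: CQS={A} ∩ H={A} → {A} (+0)
site 0, node CHMQS: CHQS={A} ∩ M={A} → {A} (+0)
site 0, node CHMQSY: CHMQS={A} ∪ Y={C} → {A,C} (+1)
site 0, node BCHMQSY: B={A} ∩ CHMQSY={A,C} → {A} (+0)
site 1, node CS: C={C} ∪ S={T} → {C,T} (+1)
site 1, node CQS: CS={C,T} ∪ Q={A} → {A,C,T} (+1)
site 1, node CHQS: CQS={A,C,T} ∩ H={T} → {T} (+0)
site 1, node CHMQS: CHQS={T} ∪ M={A} → {A,T} (+1)
site 1, node CHMQSY: CHMQS={A,T} ∪ Y={G} → {A,G,T} (+1)
site 1, node BCHMQSY: B={A} ∩ CHMQSY={A,G,T} → {A} (+0)
site 2, node CS: C={A} ∪ S={G} → {A,G} (+1)
site 2, node CQS: CS={A,G} ∩ Q={G} → {G} (+0)
site 2, node CHQS: CQS={G} ∪ H={T} → {G,T} (+1)
site 2, node CHMQS: CHQS={G,T} ∪ M={C} → {C,G,T} (+1)
site 2, node CHMQSY: CHMQS={C,G,T} ∩ Y={C} → {C} (+0)
site 2, node BCHMQSY: B={T} ∪ CHMQSY={C} → {C,T} (+1)
site 3, node CS: C={G} ∩ S={G} → {G} (+0)
site 3, node CQS: CS={G} ∩ Q={G} → {G} (+0)
site 3, node CHQS: CQS={G} ∪ H={A} → {A,G} (+1)
site 3, node CHMQS: CHQS={A,G} ∩ M={A} → {A} (+0)
site 3, node CHMQSY: CHMQS={A} ∪ Y={C} → {A,C} (+1)
site 3, node BCHMQSY: B={T} ∪ CHMQSY={A,C} → {A,C,T} (+1)
per-site changes: [2, 4, 4, 3]; total = 13

C,G,T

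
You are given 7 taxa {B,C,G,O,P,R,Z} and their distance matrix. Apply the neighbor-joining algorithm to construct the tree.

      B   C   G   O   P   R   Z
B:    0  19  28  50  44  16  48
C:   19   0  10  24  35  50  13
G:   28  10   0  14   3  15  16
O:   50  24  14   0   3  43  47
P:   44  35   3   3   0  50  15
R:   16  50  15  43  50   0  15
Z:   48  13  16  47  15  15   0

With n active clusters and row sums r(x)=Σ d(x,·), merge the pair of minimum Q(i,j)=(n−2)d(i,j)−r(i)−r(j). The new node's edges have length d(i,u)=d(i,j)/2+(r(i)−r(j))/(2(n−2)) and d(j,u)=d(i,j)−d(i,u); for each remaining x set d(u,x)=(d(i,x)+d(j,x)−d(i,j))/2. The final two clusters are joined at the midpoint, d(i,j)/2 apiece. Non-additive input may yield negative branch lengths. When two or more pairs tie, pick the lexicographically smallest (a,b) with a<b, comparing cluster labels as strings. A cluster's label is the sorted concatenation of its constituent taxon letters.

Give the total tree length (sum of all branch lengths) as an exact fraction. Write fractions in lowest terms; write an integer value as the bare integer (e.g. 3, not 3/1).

step 1: merge (O,P) at d=3, Q=-316; branch lengths O→23/5, P→-8/5; new cluster OP
  updated: d(B,OP)=91/2, d(C,OP)=28, d(G,OP)=7, d(OP,R)=45, d(OP,Z)=59/2
step 2: merge (B,R) at d=16, Q=-467/2; branch lengths B→159/16, R→97/16; new cluster BR
  updated: d(BR,C)=53/2, d(BR,G)=27/2, d(BR,OP)=149/4, d(BR,Z)=47/2
step 3: merge (G,OP) at d=7, Q=-509/4; branch lengths G→-137/24, OP→305/24; new cluster GOP
  updated: d(BR,GOP)=175/8, d(C,GOP)=31/2, d(GOP,Z)=77/4
step 4: merge (BR,GOP) at d=175/8, Q=-339/4; branch lengths BR→59/4, GOP→57/8; new cluster BGOPR
  updated: d(BGOPR,C)=161/16, d(BGOPR,Z)=167/16
step 5: merge (BGOPR,C) at d=161/16, Q=-67/2; branch lengths BGOPR→15/4, C→101/16; new cluster BCGOPR
  updated: d(BCGOPR,Z)=107/16
step 6: merge (BCGOPR,Z) at d=107/16; branch lengths BCGOPR→107/32, Z→107/32; new cluster BCGOPRZ
final tree: ((((B:159/16,R:97/16):59/4,(G:-137/24,(O:23/5,P:-8/5):305/24):57/8):15/4,C:101/16):107/32,Z:107/32)
total length: 517/8

517/8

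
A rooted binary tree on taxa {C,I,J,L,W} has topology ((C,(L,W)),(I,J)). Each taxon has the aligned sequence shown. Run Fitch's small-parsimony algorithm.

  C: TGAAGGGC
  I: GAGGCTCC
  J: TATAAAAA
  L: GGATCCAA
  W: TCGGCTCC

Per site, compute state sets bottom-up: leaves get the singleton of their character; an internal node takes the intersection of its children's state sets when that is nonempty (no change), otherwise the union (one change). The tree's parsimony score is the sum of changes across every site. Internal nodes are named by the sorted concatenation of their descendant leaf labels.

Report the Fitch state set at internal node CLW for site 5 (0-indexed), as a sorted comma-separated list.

LW@0: {G} ∪ {T} = {G,T} (union, +1)
CLW@0: {T} ∩ {G,T} = {T} (intersection, +0)
IJ@0: {G} ∪ {T} = {G,T} (union, +1)
CIJLW@0: {T} ∩ {G,T} = {T} (intersection, +0)
LW@1: {G} ∪ {C} = {C,G} (union, +1)
CLW@1: {G} ∩ {C,G} = {G} (intersection, +0)
IJ@1: {A} ∩ {A} = {A} (intersection, +0)
CIJLW@1: {G} ∪ {A} = {A,G} (union, +1)
LW@2: {A} ∪ {G} = {A,G} (union, +1)
CLW@2: {A} ∩ {A,G} = {A} (intersection, +0)
IJ@2: {G} ∪ {T} = {G,T} (union, +1)
CIJLW@2: {A} ∪ {G,T} = {A,G,T} (union, +1)
LW@3: {T} ∪ {G} = {G,T} (union, +1)
CLW@3: {A} ∪ {G,T} = {A,G,T} (union, +1)
IJ@3: {G} ∪ {A} = {A,G} (union, +1)
CIJLW@3: {A,G,T} ∩ {A,G} = {A,G} (intersection, +0)
LW@4: {C} ∩ {C} = {C} (intersection, +0)
CLW@4: {G} ∪ {C} = {C,G} (union, +1)
IJ@4: {C} ∪ {A} = {A,C} (union, +1)
CIJLW@4: {C,G} ∩ {A,C} = {C} (intersection, +0)
LW@5: {C} ∪ {T} = {C,T} (union, +1)
CLW@5: {G} ∪ {C,T} = {C,G,T} (union, +1)
IJ@5: {T} ∪ {A} = {A,T} (union, +1)
CIJLW@5: {C,G,T} ∩ {A,T} = {T} (intersection, +0)
LW@6: {A} ∪ {C} = {A,C} (union, +1)
CLW@6: {G} ∪ {A,C} = {A,C,G} (union, +1)
IJ@6: {C} ∪ {A} = {A,C} (union, +1)
CIJLW@6: {A,C,G} ∩ {A,C} = {A,C} (intersection, +0)
LW@7: {A} ∪ {C} = {A,C} (union, +1)
CLW@7: {C} ∩ {A,C} = {C} (intersection, +0)
IJ@7: {C} ∪ {A} = {A,C} (union, +1)
CIJLW@7: {C} ∩ {A,C} = {C} (intersection, +0)
per-site changes: [2, 2, 3, 3, 2, 3, 3, 2]; total = 20

C,G,T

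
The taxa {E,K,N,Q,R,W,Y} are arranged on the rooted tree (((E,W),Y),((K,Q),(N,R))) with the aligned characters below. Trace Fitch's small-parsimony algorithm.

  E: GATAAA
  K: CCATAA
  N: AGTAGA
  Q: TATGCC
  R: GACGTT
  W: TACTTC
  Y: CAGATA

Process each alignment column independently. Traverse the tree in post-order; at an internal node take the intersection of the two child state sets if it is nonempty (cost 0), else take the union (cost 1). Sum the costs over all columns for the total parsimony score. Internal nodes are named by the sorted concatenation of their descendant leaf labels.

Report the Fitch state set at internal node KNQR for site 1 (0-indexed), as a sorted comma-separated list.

EW@0: {G} ∪ {T} = {G,T} (union, +1)
EWY@0: {G,T} ∪ {C} = {C,G,T} (union, +1)
KQ@0: {C} ∪ {T} = {C,T} (union, +1)
NR@0: {A} ∪ {G} = {A,G} (union, +1)
KNQR@0: {C,T} ∪ {A,G} = {A,C,G,T} (union, +1)
EKNQRWY@0: {C,G,T} ∩ {A,C,G,T} = {C,G,T} (intersection, +0)
EW@1: {A} ∩ {A} = {A} (intersection, +0)
EWY@1: {A} ∩ {A} = {A} (intersection, +0)
KQ@1: {C} ∪ {A} = {A,C} (union, +1)
NR@1: {G} ∪ {A} = {A,G} (union, +1)
KNQR@1: {A,C} ∩ {A,G} = {A} (intersection, +0)
EKNQRWY@1: {A} ∩ {A} = {A} (intersection, +0)
EW@2: {T} ∪ {C} = {C,T} (union, +1)
EWY@2: {C,T} ∪ {G} = {C,G,T} (union, +1)
KQ@2: {A} ∪ {T} = {A,T} (union, +1)
NR@2: {T} ∪ {C} = {C,T} (union, +1)
KNQR@2: {A,T} ∩ {C,T} = {T} (intersection, +0)
EKNQRWY@2: {C,G,T} ∩ {T} = {T} (intersection, +0)
EW@3: {A} ∪ {T} = {A,T} (union, +1)
EWY@3: {A,T} ∩ {A} = {A} (intersection, +0)
KQ@3: {T} ∪ {G} = {G,T} (union, +1)
NR@3: {A} ∪ {G} = {A,G} (union, +1)
KNQR@3: {G,T} ∩ {A,G} = {G} (intersection, +0)
EKNQRWY@3: {A} ∪ {G} = {A,G} (union, +1)
EW@4: {A} ∪ {T} = {A,T} (union, +1)
EWY@4: {A,T} ∩ {T} = {T} (intersection, +0)
KQ@4: {A} ∪ {C} = {A,C} (union, +1)
NR@4: {G} ∪ {T} = {G,T} (union, +1)
KNQR@4: {A,C} ∪ {G,T} = {A,C,G,T} (union, +1)
EKNQRWY@4: {T} ∩ {A,C,G,T} = {T} (intersection, +0)
EW@5: {A} ∪ {C} = {A,C} (union, +1)
EWY@5: {A,C} ∩ {A} = {A} (intersection, +0)
KQ@5: {A} ∪ {C} = {A,C} (union, +1)
NR@5: {A} ∪ {T} = {A,T} (union, +1)
KNQR@5: {A,C} ∩ {A,T} = {A} (intersection, +0)
EKNQRWY@5: {A} ∩ {A} = {A} (intersection, +0)
per-site changes: [5, 2, 4, 4, 4, 3]; total = 22

A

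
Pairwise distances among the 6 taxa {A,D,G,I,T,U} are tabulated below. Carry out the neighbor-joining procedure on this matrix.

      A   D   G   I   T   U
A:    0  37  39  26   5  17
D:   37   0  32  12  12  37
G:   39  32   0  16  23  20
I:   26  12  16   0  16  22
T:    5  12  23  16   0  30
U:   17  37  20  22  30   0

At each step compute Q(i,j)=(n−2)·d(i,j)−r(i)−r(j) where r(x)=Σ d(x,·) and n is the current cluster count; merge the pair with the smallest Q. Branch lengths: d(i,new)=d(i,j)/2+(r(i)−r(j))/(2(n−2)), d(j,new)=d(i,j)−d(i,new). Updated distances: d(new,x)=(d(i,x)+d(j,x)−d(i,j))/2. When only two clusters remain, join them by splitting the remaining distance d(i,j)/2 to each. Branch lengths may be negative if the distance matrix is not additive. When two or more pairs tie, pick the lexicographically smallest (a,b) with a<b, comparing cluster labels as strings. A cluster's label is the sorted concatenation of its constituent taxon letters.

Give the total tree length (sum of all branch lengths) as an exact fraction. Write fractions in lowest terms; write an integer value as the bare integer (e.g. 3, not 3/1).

step 1: merge (A,T) at d=5, Q=-190; branch lengths A→29/4, T→-9/4; new cluster AT
  updated: d(AT,D)=22, d(AT,G)=57/2, d(AT,I)=37/2, d(AT,U)=21
step 2: merge (G,U) at d=20, Q=-273/2; branch lengths G→113/12, U→127/12; new cluster GU
  updated: d(AT,GU)=59/4, d(D,GU)=49/2, d(GU,I)=9
step 3: merge (AT,GU) at d=59/4, Q=-74; branch lengths AT→73/8, GU→45/8; new cluster AGTU
  updated: d(AGTU,D)=127/8, d(AGTU,I)=51/8
step 4: merge (AGTU,D) at d=127/8, Q=-137/4; branch lengths AGTU→41/8, D→43/4; new cluster ADGTU
  updated: d(ADGTU,I)=5/4
step 5: merge (ADGTU,I) at d=5/4; branch lengths ADGTU→5/8, I→5/8; new cluster ADGITU
final tree: ((((A:29/4,T:-9/4):73/8,(G:113/12,U:127/12):45/8):41/8,D:43/4):5/8,I:5/8)
total length: 455/8

455/8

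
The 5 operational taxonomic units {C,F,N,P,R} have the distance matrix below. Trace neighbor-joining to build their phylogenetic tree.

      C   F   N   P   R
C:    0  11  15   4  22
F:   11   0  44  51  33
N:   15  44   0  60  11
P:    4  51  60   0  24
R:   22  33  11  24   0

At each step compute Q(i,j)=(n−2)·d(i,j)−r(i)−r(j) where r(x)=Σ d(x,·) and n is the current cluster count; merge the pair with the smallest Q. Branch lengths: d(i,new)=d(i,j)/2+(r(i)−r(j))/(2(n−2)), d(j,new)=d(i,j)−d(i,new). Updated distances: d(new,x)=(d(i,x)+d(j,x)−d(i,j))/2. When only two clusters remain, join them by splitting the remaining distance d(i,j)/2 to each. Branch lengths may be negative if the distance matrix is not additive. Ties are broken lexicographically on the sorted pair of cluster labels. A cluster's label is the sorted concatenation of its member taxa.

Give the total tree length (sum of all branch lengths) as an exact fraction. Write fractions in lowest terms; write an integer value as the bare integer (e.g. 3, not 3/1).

iteration 1: select N,R (d=11, Q=-187); attach at lengths (73/6, -7/6); label the merged cluster NR
  updated: d(C,NR)=13, d(F,NR)=33, d(NR,P)=73/2
iteration 2: select C,P (d=4, Q=-223/2); attach at lengths (-111/8, 143/8); label the merged cluster CP
  updated: d(CP,F)=29, d(CP,NR)=91/4
iteration 3: select CP,F (d=29, Q=-339/4); attach at lengths (75/8, 157/8); label the merged cluster CFP
  updated: d(CFP,NR)=107/8
iteration 4: select CFP,NR (d=107/8); attach at lengths (107/16, 107/16); label the merged cluster CFNPR
final tree: (((C:-111/8,P:143/8):75/8,F:157/8):107/16,(N:73/6,R:-7/6):107/16)
total length: 459/8

459/8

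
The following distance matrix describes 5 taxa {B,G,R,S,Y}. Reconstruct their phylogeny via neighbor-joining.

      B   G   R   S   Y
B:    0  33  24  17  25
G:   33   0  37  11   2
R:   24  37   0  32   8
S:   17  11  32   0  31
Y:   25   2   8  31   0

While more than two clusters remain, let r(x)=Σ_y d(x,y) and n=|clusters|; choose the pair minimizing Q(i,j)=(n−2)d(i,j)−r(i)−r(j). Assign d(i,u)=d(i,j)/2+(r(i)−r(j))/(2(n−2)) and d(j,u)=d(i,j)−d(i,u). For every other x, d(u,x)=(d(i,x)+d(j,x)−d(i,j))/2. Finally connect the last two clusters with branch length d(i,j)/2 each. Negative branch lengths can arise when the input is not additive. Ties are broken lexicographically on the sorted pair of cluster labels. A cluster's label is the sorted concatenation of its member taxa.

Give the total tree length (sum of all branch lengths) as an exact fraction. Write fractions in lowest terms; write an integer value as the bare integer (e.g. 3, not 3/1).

189/4

iteration 1: select G,Y (d=2, Q=-143); attach at lengths (23/6, -11/6); label the merged cluster GY
  updated: d(B,GY)=28, d(GY,R)=43/2, d(GY,S)=20
iteration 2: select B,S (d=17, Q=-104); attach at lengths (17/2, 17/2); label the merged cluster BS
  updated: d(BS,GY)=31/2, d(BS,R)=39/2
iteration 3: select BS,GY (d=31/2, Q=-113/2); attach at lengths (27/4, 35/4); label the merged cluster BGSY
  updated: d(BGSY,R)=51/4
iteration 4: select BGSY,R (d=51/4); attach at lengths (51/8, 51/8); label the merged cluster BGRSY
final tree: (((B:17/2,S:17/2):27/4,(G:23/6,Y:-11/6):35/4):51/8,R:51/8)
total length: 189/4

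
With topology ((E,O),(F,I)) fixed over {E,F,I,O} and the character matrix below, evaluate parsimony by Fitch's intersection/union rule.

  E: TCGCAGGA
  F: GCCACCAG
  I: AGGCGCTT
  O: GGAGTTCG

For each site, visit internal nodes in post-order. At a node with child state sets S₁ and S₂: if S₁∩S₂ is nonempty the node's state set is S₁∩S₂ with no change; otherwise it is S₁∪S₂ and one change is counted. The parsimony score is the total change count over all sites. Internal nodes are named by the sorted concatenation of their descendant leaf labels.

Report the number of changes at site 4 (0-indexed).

3

[col 0] EO: children E:{T}, O:{G} ∪→ {G,T}; cost 1
[col 0] FI: children F:{G}, I:{A} ∪→ {A,G}; cost 1
[col 0] EFIO: children EO:{G,T}, FI:{A,G} ∩→ {G}; cost 0
[col 1] EO: children E:{C}, O:{G} ∪→ {C,G}; cost 1
[col 1] FI: children F:{C}, I:{G} ∪→ {C,G}; cost 1
[col 1] EFIO: children EO:{C,G}, FI:{C,G} ∩→ {C,G}; cost 0
[col 2] EO: children E:{G}, O:{A} ∪→ {A,G}; cost 1
[col 2] FI: children F:{C}, I:{G} ∪→ {C,G}; cost 1
[col 2] EFIO: children EO:{A,G}, FI:{C,G} ∩→ {G}; cost 0
[col 3] EO: children E:{C}, O:{G} ∪→ {C,G}; cost 1
[col 3] FI: children F:{A}, I:{C} ∪→ {A,C}; cost 1
[col 3] EFIO: children EO:{C,G}, FI:{A,C} ∩→ {C}; cost 0
[col 4] EO: children E:{A}, O:{T} ∪→ {A,T}; cost 1
[col 4] FI: children F:{C}, I:{G} ∪→ {C,G}; cost 1
[col 4] EFIO: children EO:{A,T}, FI:{C,G} ∪→ {A,C,G,T}; cost 1
[col 5] EO: children E:{G}, O:{T} ∪→ {G,T}; cost 1
[col 5] FI: children F:{C}, I:{C} ∩→ {C}; cost 0
[col 5] EFIO: children EO:{G,T}, FI:{C} ∪→ {C,G,T}; cost 1
[col 6] EO: children E:{G}, O:{C} ∪→ {C,G}; cost 1
[col 6] FI: children F:{A}, I:{T} ∪→ {A,T}; cost 1
[col 6] EFIO: children EO:{C,G}, FI:{A,T} ∪→ {A,C,G,T}; cost 1
[col 7] EO: children E:{A}, O:{G} ∪→ {A,G}; cost 1
[col 7] FI: children F:{G}, I:{T} ∪→ {G,T}; cost 1
[col 7] EFIO: children EO:{A,G}, FI:{G,T} ∩→ {G}; cost 0
per-site changes: [2, 2, 2, 2, 3, 2, 3, 2]; total = 18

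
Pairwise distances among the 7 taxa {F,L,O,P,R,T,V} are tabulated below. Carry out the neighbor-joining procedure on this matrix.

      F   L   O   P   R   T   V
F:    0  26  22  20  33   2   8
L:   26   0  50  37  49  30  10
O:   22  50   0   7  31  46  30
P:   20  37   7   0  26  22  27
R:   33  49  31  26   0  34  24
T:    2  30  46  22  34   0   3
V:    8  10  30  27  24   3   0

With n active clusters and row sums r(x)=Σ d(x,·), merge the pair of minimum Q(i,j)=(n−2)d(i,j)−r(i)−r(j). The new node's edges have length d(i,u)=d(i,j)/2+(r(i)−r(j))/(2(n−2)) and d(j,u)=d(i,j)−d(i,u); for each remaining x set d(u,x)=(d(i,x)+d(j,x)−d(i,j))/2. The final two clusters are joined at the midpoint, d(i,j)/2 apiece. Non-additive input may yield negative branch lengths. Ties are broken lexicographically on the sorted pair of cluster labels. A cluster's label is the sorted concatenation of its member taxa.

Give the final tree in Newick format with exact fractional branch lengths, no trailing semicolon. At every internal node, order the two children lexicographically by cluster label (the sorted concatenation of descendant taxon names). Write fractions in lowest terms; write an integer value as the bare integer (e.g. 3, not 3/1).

(((F:-5/8,T:21/8):9/2,(L:95/6,V:-35/6):25/4):43/8,((O:41/5,P:-6/5):73/8,R:127/8):43/8)

iteration 1: select O,P (d=7, Q=-290); attach at lengths (41/5, -6/5); label the merged cluster OP
  updated: d(F,OP)=35/2, d(L,OP)=40, d(OP,R)=25, d(OP,T)=61/2, d(OP,V)=25
iteration 2: select OP,R (d=25, Q=-203); attach at lengths (73/8, 127/8); label the merged cluster OPR
  updated: d(F,OPR)=51/4, d(L,OPR)=32, d(OPR,T)=79/4, d(OPR,V)=12
iteration 3: select L,V (d=10, Q=-101); attach at lengths (95/6, -35/6); label the merged cluster LV
  updated: d(F,LV)=12, d(LV,OPR)=17, d(LV,T)=23/2
iteration 4: select F,T (d=2, Q=-56); attach at lengths (-5/8, 21/8); label the merged cluster FT
  updated: d(FT,LV)=43/4, d(FT,OPR)=61/4
iteration 5: select FT,LV (d=43/4, Q=-43); attach at lengths (9/2, 25/4); label the merged cluster FLTV
  updated: d(FLTV,OPR)=43/4
iteration 6: select FLTV,OPR (d=43/4); attach at lengths (43/8, 43/8); label the merged cluster FLOPRTV
final tree: (((F:-5/8,T:21/8):9/2,(L:95/6,V:-35/6):25/4):43/8,((O:41/5,P:-6/5):73/8,R:127/8):43/8)
total length: 131/2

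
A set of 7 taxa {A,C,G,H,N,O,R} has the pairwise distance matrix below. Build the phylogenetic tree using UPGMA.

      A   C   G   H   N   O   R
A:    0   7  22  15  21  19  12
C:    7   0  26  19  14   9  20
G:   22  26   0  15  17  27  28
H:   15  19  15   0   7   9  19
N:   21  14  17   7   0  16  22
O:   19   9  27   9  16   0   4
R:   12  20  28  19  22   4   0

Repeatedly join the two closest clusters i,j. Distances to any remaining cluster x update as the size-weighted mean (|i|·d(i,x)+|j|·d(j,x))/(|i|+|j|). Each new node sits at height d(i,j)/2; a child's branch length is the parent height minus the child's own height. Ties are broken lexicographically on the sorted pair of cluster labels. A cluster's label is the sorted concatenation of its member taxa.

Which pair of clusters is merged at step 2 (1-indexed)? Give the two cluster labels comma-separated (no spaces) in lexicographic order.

A,C

iteration 1: select O,R (d=4); attach at lengths (2, 2); label the merged cluster OR
  updated: d(A,OR)=31/2, d(C,OR)=29/2, d(G,OR)=55/2, d(H,OR)=14, d(N,OR)=19
iteration 2: select A,C (d=7); attach at lengths (7/2, 7/2); label the merged cluster AC
  updated: d(AC,G)=24, d(AC,H)=17, d(AC,N)=35/2, d(AC,OR)=15
iteration 3: select H,N (d=7); attach at lengths (7/2, 7/2); label the merged cluster HN
  updated: d(AC,HN)=69/4, d(G,HN)=16, d(HN,OR)=33/2
iteration 4: select AC,OR (d=15); attach at lengths (4, 11/2); label the merged cluster ACOR
  updated: d(ACOR,G)=103/4, d(ACOR,HN)=135/8
iteration 5: select G,HN (d=16); attach at lengths (8, 9/2); label the merged cluster GHN
  updated: d(ACOR,GHN)=119/6
iteration 6: select ACOR,GHN (d=119/6); attach at lengths (29/12, 23/12); label the merged cluster ACGHNOR
final tree: (((A:7/2,C:7/2):4,(O:2,R:2):11/2):29/12,(G:8,(H:7/2,N:7/2):9/2):23/12)
total length: 133/3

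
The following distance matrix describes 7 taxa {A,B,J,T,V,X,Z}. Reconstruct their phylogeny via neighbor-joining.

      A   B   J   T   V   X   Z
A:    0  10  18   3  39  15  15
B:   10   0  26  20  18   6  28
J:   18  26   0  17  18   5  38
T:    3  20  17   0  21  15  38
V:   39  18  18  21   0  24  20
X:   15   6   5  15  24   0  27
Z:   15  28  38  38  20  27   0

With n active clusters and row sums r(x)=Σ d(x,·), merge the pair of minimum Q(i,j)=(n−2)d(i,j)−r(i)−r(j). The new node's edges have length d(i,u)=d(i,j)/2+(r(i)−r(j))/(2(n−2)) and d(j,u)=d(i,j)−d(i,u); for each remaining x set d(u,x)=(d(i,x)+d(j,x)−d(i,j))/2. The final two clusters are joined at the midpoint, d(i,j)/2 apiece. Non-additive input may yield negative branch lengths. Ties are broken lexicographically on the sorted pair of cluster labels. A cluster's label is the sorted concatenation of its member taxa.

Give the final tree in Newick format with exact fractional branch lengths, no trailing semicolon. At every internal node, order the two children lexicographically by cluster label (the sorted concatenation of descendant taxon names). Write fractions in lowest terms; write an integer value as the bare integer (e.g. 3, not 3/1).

1. join V+Z (d=20, Q=-206) ⇒ VZ; edges |V|=37/5, |Z|=63/5
  updated: d(A,VZ)=17, d(B,VZ)=13, d(J,VZ)=18, d(T,VZ)=39/2, d(VZ,X)=31/2
2. join A+T (d=3, Q=-251/2) ⇒ AT; edges |A|=1/16, |T|=47/16
  updated: d(AT,B)=27/2, d(AT,J)=16, d(AT,VZ)=67/4, d(AT,X)=27/2
3. join J+X (d=5, Q=-90) ⇒ JX; edges |J|=20/3, |X|=-5/3
  updated: d(AT,JX)=49/4, d(B,JX)=27/2, d(JX,VZ)=57/4
4. join AT+JX (d=49/4, Q=-58) ⇒ AJTX; edges |AT|=27/4, |JX|=11/2
  updated: d(AJTX,B)=59/8, d(AJTX,VZ)=75/8
5. join AJTX+B (d=59/8, Q=-119/4) ⇒ ABJTX; edges |AJTX|=15/8, |B|=11/2
  updated: d(ABJTX,VZ)=15/2
6. join ABJTX+VZ (d=15/2) ⇒ ABJTVXZ; edges |ABJTX|=15/4, |VZ|=15/4
final tree: ((((A:1/16,T:47/16):27/4,(J:20/3,X:-5/3):11/2):15/8,B:11/2):15/4,(V:37/5,Z:63/5):15/4)
total length: 441/8

((((A:1/16,T:47/16):27/4,(J:20/3,X:-5/3):11/2):15/8,B:11/2):15/4,(V:37/5,Z:63/5):15/4)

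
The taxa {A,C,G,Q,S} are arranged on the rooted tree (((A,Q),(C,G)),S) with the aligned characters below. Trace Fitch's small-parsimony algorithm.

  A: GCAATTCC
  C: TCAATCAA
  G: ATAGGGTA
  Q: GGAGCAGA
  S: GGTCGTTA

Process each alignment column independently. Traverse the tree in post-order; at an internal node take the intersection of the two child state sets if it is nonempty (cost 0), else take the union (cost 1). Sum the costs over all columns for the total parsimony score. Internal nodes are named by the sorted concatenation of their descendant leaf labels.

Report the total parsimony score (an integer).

[col 0] AQ: children A:{G}, Q:{G} ∩→ {G}; cost 0
[col 0] CG: children C:{T}, G:{A} ∪→ {A,T}; cost 1
[col 0] ACGQ: children AQ:{G}, CG:{A,T} ∪→ {A,G,T}; cost 1
[col 0] ACGQS: children ACGQ:{A,G,T}, S:{G} ∩→ {G}; cost 0
[col 1] AQ: children A:{C}, Q:{G} ∪→ {C,G}; cost 1
[col 1] CG: children C:{C}, G:{T} ∪→ {C,T}; cost 1
[col 1] ACGQ: children AQ:{C,G}, CG:{C,T} ∩→ {C}; cost 0
[col 1] ACGQS: children ACGQ:{C}, S:{G} ∪→ {C,G}; cost 1
[col 2] AQ: children A:{A}, Q:{A} ∩→ {A}; cost 0
[col 2] CG: children C:{A}, G:{A} ∩→ {A}; cost 0
[col 2] ACGQ: children AQ:{A}, CG:{A} ∩→ {A}; cost 0
[col 2] ACGQS: children ACGQ:{A}, S:{T} ∪→ {A,T}; cost 1
[col 3] AQ: children A:{A}, Q:{G} ∪→ {A,G}; cost 1
[col 3] CG: children C:{A}, G:{G} ∪→ {A,G}; cost 1
[col 3] ACGQ: children AQ:{A,G}, CG:{A,G} ∩→ {A,G}; cost 0
[col 3] ACGQS: children ACGQ:{A,G}, S:{C} ∪→ {A,C,G}; cost 1
[col 4] AQ: children A:{T}, Q:{C} ∪→ {C,T}; cost 1
[col 4] CG: children C:{T}, G:{G} ∪→ {G,T}; cost 1
[col 4] ACGQ: children AQ:{C,T}, CG:{G,T} ∩→ {T}; cost 0
[col 4] ACGQS: children ACGQ:{T}, S:{G} ∪→ {G,T}; cost 1
[col 5] AQ: children A:{T}, Q:{A} ∪→ {A,T}; cost 1
[col 5] CG: children C:{C}, G:{G} ∪→ {C,G}; cost 1
[col 5] ACGQ: children AQ:{A,T}, CG:{C,G} ∪→ {A,C,G,T}; cost 1
[col 5] ACGQS: children ACGQ:{A,C,G,T}, S:{T} ∩→ {T}; cost 0
[col 6] AQ: children A:{C}, Q:{G} ∪→ {C,G}; cost 1
[col 6] CG: children C:{A}, G:{T} ∪→ {A,T}; cost 1
[col 6] ACGQ: children AQ:{C,G}, CG:{A,T} ∪→ {A,C,G,T}; cost 1
[col 6] ACGQS: children ACGQ:{A,C,G,T}, S:{T} ∩→ {T}; cost 0
[col 7] AQ: children A:{C}, Q:{A} ∪→ {A,C}; cost 1
[col 7] CG: children C:{A}, G:{A} ∩→ {A}; cost 0
[col 7] ACGQ: children AQ:{A,C}, CG:{A} ∩→ {A}; cost 0
[col 7] ACGQS: children ACGQ:{A}, S:{A} ∩→ {A}; cost 0
per-site changes: [2, 3, 1, 3, 3, 3, 3, 1]; total = 19

19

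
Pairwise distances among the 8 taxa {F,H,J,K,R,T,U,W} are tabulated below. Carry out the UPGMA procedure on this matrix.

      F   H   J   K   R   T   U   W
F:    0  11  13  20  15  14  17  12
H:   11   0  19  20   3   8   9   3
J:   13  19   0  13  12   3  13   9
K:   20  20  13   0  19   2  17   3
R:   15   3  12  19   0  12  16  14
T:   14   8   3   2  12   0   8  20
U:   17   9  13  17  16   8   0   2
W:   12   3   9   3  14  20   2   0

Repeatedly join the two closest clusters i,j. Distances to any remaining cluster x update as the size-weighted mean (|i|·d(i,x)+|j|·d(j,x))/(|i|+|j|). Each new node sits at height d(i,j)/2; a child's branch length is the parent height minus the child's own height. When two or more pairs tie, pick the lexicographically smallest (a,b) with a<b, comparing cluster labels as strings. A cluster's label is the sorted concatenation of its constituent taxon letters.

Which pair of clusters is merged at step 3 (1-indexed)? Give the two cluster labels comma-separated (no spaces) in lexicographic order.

H,R

iteration 1: select K,T (d=2); attach at lengths (1, 1); label the merged cluster KT
  updated: d(F,KT)=17, d(H,KT)=14, d(J,KT)=8, d(KT,R)=31/2, d(KT,U)=25/2, d(KT,W)=23/2
iteration 2: select U,W (d=2); attach at lengths (1, 1); label the merged cluster UW
  updated: d(F,UW)=29/2, d(H,UW)=6, d(J,UW)=11, d(KT,UW)=12, d(R,UW)=15
iteration 3: select H,R (d=3); attach at lengths (3/2, 3/2); label the merged cluster HR
  updated: d(F,HR)=13, d(HR,J)=31/2, d(HR,KT)=59/4, d(HR,UW)=21/2
iteration 4: select J,KT (d=8); attach at lengths (4, 3); label the merged cluster JKT
  updated: d(F,JKT)=47/3, d(HR,JKT)=15, d(JKT,UW)=35/3
iteration 5: select HR,UW (d=21/2); attach at lengths (15/4, 17/4); label the merged cluster HRUW
  updated: d(F,HRUW)=55/4, d(HRUW,JKT)=40/3
iteration 6: select HRUW,JKT (d=40/3); attach at lengths (17/12, 8/3); label the merged cluster HJKRTUW
  updated: d(F,HJKRTUW)=102/7
iteration 7: select F,HJKRTUW (d=102/7); attach at lengths (51/7, 13/21); label the merged cluster FHJKRTUW
final tree: (F:51/7,(((H:3/2,R:3/2):15/4,(U:1,W:1):17/4):17/12,(J:4,(K:1,T:1):3):8/3):13/21)
total length: 2855/84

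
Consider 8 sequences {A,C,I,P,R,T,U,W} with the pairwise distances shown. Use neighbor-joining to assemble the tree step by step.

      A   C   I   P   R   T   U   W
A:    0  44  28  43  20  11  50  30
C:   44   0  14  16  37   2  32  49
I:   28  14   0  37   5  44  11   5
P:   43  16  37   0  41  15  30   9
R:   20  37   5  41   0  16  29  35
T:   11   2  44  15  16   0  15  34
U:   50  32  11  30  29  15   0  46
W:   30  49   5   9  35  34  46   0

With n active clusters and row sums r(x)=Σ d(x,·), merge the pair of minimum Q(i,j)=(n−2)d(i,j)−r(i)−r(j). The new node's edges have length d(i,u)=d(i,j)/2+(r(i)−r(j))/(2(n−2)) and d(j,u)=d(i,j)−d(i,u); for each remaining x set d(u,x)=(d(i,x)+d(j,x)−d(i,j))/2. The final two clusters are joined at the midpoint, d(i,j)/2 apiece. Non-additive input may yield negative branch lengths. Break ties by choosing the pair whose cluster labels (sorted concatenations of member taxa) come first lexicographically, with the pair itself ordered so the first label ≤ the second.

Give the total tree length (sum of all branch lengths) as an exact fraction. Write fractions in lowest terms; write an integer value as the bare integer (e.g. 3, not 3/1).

step 1: merge (P,W) at d=9, Q=-345; branch lengths P→37/12, W→71/12; new cluster PW
  updated: d(A,PW)=32, d(C,PW)=28, d(I,PW)=33/2, d(PW,R)=67/2, d(PW,T)=20, d(PW,U)=67/2
step 2: merge (C,T) at d=2, Q=-255; branch lengths C→59/10, T→-39/10; new cluster CT
  updated: d(A,CT)=53/2, d(CT,I)=28, d(CT,PW)=23, d(CT,R)=51/2, d(CT,U)=45/2
step 3: merge (I,U) at d=11, Q=-381/2; branch lengths I→-27/16, U→203/16; new cluster IU
  updated: d(A,IU)=67/2, d(CT,IU)=79/4, d(IU,PW)=39/2, d(IU,R)=23/2
step 4: merge (A,R) at d=20, Q=-285/2; branch lengths A→163/12, R→77/12; new cluster AR
  updated: d(AR,CT)=16, d(AR,IU)=25/2, d(AR,PW)=91/4
step 5: merge (AR,CT) at d=16, Q=-78; branch lengths AR→49/8, CT→79/8; new cluster ACRT
  updated: d(ACRT,IU)=65/8, d(ACRT,PW)=119/8
step 6: merge (ACRT,IU) at d=65/8, Q=-85/2; branch lengths ACRT→7/4, IU→51/8; new cluster ACIRTU
  updated: d(ACIRTU,PW)=105/8
step 7: merge (ACIRTU,PW) at d=105/8; branch lengths ACIRTU→105/16, PW→105/16; new cluster ACIPRTUW
final tree: ((((A:163/12,R:77/12):49/8,(C:59/10,T:-39/10):79/8):7/4,(I:-27/16,U:203/16):51/8):105/16,(P:37/12,W:71/12):105/16)
total length: 317/4

317/4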